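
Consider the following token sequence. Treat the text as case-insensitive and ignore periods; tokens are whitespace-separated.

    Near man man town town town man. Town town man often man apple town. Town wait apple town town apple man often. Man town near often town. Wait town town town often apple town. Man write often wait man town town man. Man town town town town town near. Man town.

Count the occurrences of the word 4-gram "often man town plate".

0

Scanning the 48 overlapping 4-gram windows for "often man town plate":
  (none found)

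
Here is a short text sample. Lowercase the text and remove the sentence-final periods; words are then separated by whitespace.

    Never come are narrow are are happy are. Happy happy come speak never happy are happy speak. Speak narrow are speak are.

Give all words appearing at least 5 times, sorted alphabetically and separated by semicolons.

Unigram counts meeting the condition (at least 5 times):
  are: 7
  happy: 5

are; happy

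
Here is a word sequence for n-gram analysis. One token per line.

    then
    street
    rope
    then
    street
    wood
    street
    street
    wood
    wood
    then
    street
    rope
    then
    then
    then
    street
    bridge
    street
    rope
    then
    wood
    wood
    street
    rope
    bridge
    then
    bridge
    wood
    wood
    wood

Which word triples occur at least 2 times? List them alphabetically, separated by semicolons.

street rope then; then street rope

Trigram counts meeting the condition (at least 2 times):
  street rope then: 3
  then street rope: 2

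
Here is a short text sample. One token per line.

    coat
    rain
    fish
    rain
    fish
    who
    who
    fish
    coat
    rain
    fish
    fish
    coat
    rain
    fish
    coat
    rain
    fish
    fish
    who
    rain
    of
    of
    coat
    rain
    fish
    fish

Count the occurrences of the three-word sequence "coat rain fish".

5

Scanning the 25 overlapping trigram windows for "coat rain fish":
  position 1–3: coat rain fish
  position 9–11: coat rain fish
  position 13–15: coat rain fish
  position 16–18: coat rain fish
  position 24–26: coat rain fish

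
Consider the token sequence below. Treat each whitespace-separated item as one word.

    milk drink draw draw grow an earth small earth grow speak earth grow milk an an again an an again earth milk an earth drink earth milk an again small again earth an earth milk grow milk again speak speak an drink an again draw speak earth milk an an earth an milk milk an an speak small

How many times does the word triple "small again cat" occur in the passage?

Scanning the 56 overlapping trigram windows for "small again cat":
  (none found)

0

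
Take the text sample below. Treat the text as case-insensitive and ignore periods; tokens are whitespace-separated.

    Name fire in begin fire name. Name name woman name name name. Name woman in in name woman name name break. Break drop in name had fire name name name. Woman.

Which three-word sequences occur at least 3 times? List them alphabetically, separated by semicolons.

name name name; name name woman

Trigram counts meeting the condition (at least 3 times):
  name name name: 4
  name name woman: 3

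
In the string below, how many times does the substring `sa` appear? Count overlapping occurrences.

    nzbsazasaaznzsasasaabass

5

Sliding a length-2 window over the 24 characters (23 positions):
  position 4–5: sa
  position 8–9: sa
  position 14–15: sa
  position 16–17: sa
  position 18–19: sa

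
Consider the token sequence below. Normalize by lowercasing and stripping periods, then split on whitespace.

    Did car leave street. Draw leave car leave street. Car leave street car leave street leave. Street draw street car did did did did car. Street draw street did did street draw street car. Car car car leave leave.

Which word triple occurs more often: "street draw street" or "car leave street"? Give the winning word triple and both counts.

"car leave street" (4 vs 3)

"street draw street": 3 occurrences
"car leave street": 4 occurrences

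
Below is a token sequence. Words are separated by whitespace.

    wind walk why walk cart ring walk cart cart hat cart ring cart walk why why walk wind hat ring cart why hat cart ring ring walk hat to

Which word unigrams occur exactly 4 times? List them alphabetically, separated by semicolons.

hat; why

Unigram counts meeting the condition (exactly 4 times):
  hat: 4
  why: 4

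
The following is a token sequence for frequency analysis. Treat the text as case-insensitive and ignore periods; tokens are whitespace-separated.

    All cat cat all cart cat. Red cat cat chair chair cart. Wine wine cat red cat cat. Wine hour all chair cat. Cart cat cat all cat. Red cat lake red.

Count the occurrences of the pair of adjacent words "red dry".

Scanning the 31 overlapping bigram windows for "red dry":
  (none found)

0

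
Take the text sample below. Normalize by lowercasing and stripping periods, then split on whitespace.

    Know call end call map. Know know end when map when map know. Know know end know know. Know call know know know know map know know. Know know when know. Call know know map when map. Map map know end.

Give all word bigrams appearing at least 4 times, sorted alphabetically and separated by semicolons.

Bigram counts meeting the condition (at least 4 times):
  know know: 12
  map know: 4

know know; map know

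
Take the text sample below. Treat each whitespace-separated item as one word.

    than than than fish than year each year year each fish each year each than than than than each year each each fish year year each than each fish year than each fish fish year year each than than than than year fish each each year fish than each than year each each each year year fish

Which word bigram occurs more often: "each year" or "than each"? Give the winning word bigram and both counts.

"each year" (5 vs 4)

"each year": 5 occurrences
"than each": 4 occurrences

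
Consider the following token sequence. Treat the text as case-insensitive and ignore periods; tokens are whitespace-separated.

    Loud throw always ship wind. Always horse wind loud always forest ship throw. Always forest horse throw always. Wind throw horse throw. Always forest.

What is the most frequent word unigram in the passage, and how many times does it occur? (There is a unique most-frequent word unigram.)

Unigram frequencies (highest first):
  always: 6
  throw: 5
  wind: 3
  horse: 3
  forest: 3
  loud: 2
  … (1 more, each ≤ 2)

"always", 6 times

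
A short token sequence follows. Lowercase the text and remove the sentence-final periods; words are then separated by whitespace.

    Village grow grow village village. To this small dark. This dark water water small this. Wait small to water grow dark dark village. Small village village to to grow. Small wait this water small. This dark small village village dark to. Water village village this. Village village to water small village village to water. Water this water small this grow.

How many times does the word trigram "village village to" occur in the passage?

Scanning the 58 overlapping trigram windows for "village village to":
  position 4–6: village village to
  position 25–27: village village to
  position 46–48: village village to
  position 51–53: village village to

4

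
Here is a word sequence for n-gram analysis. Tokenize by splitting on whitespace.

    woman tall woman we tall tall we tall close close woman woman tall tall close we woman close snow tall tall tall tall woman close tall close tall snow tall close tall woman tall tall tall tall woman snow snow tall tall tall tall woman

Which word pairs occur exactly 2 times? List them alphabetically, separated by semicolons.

we tall; woman close

Bigram counts meeting the condition (exactly 2 times):
  we tall: 2
  woman close: 2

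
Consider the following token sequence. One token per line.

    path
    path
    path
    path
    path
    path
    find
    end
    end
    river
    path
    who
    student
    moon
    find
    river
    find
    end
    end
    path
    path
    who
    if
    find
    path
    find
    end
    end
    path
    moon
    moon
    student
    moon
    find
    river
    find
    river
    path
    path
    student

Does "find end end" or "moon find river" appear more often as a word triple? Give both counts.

"find end end": 3 occurrences
"moon find river": 2 occurrences

"find end end" (3 vs 2)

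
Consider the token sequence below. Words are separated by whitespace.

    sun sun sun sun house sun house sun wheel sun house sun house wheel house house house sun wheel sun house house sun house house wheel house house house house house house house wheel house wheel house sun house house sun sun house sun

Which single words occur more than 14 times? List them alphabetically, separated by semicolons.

Unigram counts meeting the condition (more than 14 times):
  house: 23
  sun: 15

house; sun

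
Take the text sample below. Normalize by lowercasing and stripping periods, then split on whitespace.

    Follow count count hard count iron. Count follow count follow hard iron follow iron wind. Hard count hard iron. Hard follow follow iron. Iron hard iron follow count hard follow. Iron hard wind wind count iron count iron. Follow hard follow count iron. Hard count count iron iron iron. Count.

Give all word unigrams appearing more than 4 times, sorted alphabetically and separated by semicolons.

count; follow; hard; iron

Unigram counts meeting the condition (more than 4 times):
  count: 13
  follow: 10
  hard: 10
  iron: 14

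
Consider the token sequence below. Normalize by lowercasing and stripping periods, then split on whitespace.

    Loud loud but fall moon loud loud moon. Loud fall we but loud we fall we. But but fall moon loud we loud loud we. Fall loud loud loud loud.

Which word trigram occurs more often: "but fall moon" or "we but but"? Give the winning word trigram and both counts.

"but fall moon" (2 vs 1)

"but fall moon": 2 occurrences
"we but but": 1 occurrence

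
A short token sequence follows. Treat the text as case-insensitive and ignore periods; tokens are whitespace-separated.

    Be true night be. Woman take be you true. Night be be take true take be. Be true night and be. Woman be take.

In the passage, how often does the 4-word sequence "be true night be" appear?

1

Scanning the 21 overlapping 4-gram windows for "be true night be":
  position 1–4: be true night be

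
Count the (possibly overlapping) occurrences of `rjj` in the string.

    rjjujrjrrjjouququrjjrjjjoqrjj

5

Sliding a length-3 window over the 29 characters (27 positions):
  position 1–3: rjj
  position 9–11: rjj
  position 18–20: rjj
  position 21–23: rjj
  position 27–29: rjj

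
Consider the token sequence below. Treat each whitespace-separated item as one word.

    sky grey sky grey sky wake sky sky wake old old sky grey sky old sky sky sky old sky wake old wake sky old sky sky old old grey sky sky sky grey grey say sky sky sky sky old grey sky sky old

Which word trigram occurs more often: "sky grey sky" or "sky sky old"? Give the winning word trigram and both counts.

"sky grey sky": 3 occurrences
"sky sky old": 4 occurrences

"sky sky old" (4 vs 3)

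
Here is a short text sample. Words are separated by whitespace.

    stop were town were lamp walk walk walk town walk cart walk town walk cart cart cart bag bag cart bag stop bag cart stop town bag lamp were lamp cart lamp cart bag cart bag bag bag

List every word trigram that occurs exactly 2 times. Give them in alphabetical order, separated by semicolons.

Trigram counts meeting the condition (exactly 2 times):
  bag cart bag: 2
  cart bag bag: 2
  town walk cart: 2
  walk town walk: 2

bag cart bag; cart bag bag; town walk cart; walk town walk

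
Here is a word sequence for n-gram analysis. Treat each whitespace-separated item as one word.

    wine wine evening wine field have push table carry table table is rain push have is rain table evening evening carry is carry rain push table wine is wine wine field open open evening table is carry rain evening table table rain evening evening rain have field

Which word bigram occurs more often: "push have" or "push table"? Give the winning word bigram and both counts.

"push have": 1 occurrence
"push table": 2 occurrences

"push table" (2 vs 1)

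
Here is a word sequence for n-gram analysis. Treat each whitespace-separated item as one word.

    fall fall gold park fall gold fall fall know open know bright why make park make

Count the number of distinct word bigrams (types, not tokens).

13

16 tokens → 15 bigram windows in total.
Repeated bigrams (each contributes count−1 duplicates):
  fall fall: 2
  fall gold: 2
2 duplicate windows → 15 − 2 = 13 distinct.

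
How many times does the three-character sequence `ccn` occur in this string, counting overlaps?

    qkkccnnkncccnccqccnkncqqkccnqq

4

Sliding a length-3 window over the 30 characters (28 positions):
  position 4–6: ccn
  position 11–13: ccn
  position 17–19: ccn
  position 26–28: ccn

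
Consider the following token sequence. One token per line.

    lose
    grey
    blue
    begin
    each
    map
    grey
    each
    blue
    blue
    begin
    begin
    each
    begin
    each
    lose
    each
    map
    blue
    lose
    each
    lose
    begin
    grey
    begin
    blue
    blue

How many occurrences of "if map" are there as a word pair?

0

Scanning the 26 overlapping bigram windows for "if map":
  (none found)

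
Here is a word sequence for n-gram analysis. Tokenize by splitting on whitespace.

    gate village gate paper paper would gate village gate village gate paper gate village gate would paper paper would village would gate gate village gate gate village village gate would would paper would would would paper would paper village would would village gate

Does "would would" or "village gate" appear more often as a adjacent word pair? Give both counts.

"village gate" (7 vs 4)

"would would": 4 occurrences
"village gate": 7 occurrences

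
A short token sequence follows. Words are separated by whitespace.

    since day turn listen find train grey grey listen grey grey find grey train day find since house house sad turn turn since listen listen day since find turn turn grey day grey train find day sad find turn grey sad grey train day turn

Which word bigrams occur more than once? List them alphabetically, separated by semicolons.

day turn; find turn; grey grey; grey train; train day; turn grey; turn turn

Bigram counts meeting the condition (more than once):
  day turn: 2
  find turn: 2
  grey grey: 2
  grey train: 3
  train day: 2
  turn grey: 2
  turn turn: 2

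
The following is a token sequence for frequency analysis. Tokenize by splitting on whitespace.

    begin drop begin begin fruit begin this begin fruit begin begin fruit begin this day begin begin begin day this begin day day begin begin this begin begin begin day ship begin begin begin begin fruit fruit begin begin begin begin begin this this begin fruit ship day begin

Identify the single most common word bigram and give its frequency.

Bigram frequencies (highest first):
  begin begin: 14
  begin fruit: 5
  fruit begin: 4
  begin this: 4
  this begin: 4
  day begin: 3
  … (12 more, each ≤ 3)

"begin begin", 14 times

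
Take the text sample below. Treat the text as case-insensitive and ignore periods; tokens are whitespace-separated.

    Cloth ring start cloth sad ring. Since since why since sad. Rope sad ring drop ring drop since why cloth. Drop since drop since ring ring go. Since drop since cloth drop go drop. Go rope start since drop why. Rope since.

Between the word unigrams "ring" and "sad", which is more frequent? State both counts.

"ring": 6 occurrences
"sad": 3 occurrences

"ring" (6 vs 3)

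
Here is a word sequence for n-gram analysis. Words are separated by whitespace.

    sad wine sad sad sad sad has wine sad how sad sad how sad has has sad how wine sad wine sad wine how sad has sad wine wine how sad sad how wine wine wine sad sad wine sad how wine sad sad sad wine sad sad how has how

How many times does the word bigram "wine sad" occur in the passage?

Scanning the 50 overlapping bigram windows for "wine sad":
  position 2–3: wine sad
  position 8–9: wine sad
  position 19–20: wine sad
  position 21–22: wine sad
  position 36–37: wine sad
  position 39–40: wine sad
  position 42–43: wine sad
  position 46–47: wine sad

8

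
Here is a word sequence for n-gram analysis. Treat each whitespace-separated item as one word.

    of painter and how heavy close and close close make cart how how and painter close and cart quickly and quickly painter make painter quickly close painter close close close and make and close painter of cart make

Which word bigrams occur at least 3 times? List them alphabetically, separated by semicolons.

Bigram counts meeting the condition (at least 3 times):
  close and: 3
  close close: 3

close and; close close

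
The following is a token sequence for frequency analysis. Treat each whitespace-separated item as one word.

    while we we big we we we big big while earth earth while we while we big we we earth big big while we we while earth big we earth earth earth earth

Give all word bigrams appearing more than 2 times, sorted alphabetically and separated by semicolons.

big we; earth earth; we big; we we; while we

Bigram counts meeting the condition (more than 2 times):
  big we: 3
  earth earth: 4
  we big: 3
  we we: 5
  while we: 4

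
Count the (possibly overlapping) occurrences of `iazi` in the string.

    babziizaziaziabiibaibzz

1

Sliding a length-4 window over the 23 characters (20 positions):
  position 10–13: iazi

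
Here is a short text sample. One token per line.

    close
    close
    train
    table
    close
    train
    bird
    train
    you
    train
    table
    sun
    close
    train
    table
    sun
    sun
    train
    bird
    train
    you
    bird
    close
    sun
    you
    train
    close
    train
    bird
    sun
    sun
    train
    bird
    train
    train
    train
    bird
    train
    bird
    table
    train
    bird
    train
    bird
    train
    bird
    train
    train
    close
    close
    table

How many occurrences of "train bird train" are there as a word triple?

Scanning the 49 overlapping trigram windows for "train bird train":
  position 6–8: train bird train
  position 18–20: train bird train
  position 32–34: train bird train
  position 36–38: train bird train
  position 41–43: train bird train
  position 43–45: train bird train
  position 45–47: train bird train

7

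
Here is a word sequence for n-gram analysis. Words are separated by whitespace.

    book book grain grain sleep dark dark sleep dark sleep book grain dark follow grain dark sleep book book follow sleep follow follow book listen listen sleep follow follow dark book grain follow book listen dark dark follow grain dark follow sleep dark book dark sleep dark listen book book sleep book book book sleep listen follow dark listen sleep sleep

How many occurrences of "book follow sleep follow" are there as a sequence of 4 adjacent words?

Scanning the 58 overlapping 4-gram windows for "book follow sleep follow":
  position 19–22: book follow sleep follow

1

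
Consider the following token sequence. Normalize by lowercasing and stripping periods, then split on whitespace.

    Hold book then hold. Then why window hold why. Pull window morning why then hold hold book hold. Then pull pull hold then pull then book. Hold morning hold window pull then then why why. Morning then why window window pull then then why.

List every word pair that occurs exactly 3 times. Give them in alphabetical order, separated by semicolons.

hold then; pull then

Bigram counts meeting the condition (exactly 3 times):
  hold then: 3
  pull then: 3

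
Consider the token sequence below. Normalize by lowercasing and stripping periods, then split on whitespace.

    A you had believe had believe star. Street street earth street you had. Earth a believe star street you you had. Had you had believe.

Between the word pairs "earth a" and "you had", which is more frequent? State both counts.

"earth a": 1 occurrence
"you had": 4 occurrences

"you had" (4 vs 1)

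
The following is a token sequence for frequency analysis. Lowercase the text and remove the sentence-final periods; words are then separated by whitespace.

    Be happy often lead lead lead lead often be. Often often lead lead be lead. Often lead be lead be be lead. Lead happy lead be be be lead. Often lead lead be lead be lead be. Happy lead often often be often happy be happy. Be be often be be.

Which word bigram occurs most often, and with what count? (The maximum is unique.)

"lead be", 7 times

Bigram frequencies (highest first):
  lead be: 7
  lead lead: 6
  be lead: 6
  be be: 5
  often lead: 4
  lead often: 4
  … (9 more, each ≤ 3)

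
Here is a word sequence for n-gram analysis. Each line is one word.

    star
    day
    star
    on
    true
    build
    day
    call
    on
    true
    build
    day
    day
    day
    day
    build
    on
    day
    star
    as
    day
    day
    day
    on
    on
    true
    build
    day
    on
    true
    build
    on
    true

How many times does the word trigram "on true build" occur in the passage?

4

Scanning the 31 overlapping trigram windows for "on true build":
  position 4–6: on true build
  position 9–11: on true build
  position 25–27: on true build
  position 29–31: on true build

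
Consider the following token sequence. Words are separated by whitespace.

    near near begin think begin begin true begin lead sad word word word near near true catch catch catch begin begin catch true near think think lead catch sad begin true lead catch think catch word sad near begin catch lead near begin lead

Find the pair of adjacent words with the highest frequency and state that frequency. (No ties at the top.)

"near begin", 3 times

Bigram frequencies (highest first):
  near begin: 3
  near near: 2
  begin begin: 2
  begin true: 2
  begin lead: 2
  word word: 2
  … (27 more, each ≤ 2)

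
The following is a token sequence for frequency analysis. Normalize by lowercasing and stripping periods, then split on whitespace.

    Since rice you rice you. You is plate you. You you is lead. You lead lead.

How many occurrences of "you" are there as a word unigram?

Scanning the 16 tokens for "you":
  position 3: you
  position 5: you
  position 6: you
  position 9: you
  position 10: you
  position 11: you
  position 14: you

7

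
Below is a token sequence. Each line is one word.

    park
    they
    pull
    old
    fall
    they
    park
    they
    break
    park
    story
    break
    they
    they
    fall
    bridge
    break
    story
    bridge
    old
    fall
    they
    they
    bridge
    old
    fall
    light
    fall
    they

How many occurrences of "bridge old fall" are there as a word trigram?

Scanning the 27 overlapping trigram windows for "bridge old fall":
  position 19–21: bridge old fall
  position 24–26: bridge old fall

2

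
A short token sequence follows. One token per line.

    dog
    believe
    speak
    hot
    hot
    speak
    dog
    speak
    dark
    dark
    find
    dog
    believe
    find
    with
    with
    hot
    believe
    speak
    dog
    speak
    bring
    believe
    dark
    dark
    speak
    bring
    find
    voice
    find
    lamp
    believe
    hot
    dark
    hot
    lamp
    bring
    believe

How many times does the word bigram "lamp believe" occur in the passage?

Scanning the 37 overlapping bigram windows for "lamp believe":
  position 31–32: lamp believe

1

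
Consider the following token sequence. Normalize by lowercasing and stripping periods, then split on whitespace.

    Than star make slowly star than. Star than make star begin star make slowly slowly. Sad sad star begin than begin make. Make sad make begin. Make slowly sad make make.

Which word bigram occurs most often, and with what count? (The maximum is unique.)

"make slowly", 3 times

Bigram frequencies (highest first):
  make slowly: 3
  than star: 2
  star make: 2
  star than: 2
  star begin: 2
  slowly sad: 2
  … (14 more, each ≤ 2)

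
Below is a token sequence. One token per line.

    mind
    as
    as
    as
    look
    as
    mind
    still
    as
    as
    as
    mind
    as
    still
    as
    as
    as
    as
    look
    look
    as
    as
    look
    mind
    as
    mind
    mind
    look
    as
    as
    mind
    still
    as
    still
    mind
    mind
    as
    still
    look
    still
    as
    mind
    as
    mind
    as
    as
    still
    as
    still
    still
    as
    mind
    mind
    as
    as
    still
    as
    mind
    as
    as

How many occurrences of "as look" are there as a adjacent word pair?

3

Scanning the 59 overlapping bigram windows for "as look":
  position 4–5: as look
  position 18–19: as look
  position 22–23: as look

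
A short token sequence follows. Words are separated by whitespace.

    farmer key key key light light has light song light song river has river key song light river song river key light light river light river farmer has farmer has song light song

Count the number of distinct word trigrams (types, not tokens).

29

33 tokens → 31 trigram windows in total.
Repeated trigrams (each contributes count−1 duplicates):
  key light light: 2
  song light song: 2
2 duplicate windows → 31 − 2 = 29 distinct.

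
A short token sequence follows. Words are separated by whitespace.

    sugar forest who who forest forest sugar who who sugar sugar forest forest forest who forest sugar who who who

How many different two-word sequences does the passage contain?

20 tokens → 19 bigram windows in total.
Repeated bigrams (each contributes count−1 duplicates):
  who who: 4
  forest forest: 3
  forest sugar: 2
  forest who: 2
  sugar forest: 2
  sugar who: 2
  who forest: 2
10 duplicate windows → 19 − 10 = 9 distinct.

9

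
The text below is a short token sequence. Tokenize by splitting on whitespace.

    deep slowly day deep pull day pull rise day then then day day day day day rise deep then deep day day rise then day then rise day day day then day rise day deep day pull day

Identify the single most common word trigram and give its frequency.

Trigram frequencies (highest first):
  day day day: 4
  day day rise: 2
  deep slowly day: 1
  slowly day deep: 1
  day deep pull: 1
  deep pull day: 1
  … (26 more, each ≤ 1)

"day day day", 4 times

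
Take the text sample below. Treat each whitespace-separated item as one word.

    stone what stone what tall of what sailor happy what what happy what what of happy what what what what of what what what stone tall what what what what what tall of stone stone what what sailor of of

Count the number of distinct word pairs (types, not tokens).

40 tokens → 39 bigram windows in total.
Repeated bigrams (each contributes count−1 duplicates):
  what what: 12
  happy what: 3
  stone what: 3
  of what: 2
  tall of: 2
  what of: 2
  what sailor: 2
  what stone: 2
  … (1 more repeated)
21 duplicate windows → 39 − 21 = 18 distinct.

18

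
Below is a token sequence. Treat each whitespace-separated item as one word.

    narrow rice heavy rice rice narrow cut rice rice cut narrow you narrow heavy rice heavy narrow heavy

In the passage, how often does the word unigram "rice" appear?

Scanning the 18 tokens for "rice":
  position 2: rice
  position 4: rice
  position 5: rice
  position 8: rice
  position 9: rice
  position 15: rice

6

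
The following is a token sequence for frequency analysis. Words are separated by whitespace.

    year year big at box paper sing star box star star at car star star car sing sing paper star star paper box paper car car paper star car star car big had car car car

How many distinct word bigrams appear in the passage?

26

36 tokens → 35 bigram windows in total.
Repeated bigrams (each contributes count−1 duplicates):
  car car: 3
  star car: 3
  star star: 3
  box paper: 2
  car star: 2
  paper star: 2
9 duplicate windows → 35 − 9 = 26 distinct.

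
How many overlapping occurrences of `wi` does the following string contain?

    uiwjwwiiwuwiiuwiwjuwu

Sliding a length-2 window over the 21 characters (20 positions):
  position 6–7: wi
  position 11–12: wi
  position 15–16: wi

3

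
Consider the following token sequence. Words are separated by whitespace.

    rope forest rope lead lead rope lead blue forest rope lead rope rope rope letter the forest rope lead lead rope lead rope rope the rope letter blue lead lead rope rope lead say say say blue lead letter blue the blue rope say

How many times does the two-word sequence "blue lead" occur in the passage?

2

Scanning the 43 overlapping bigram windows for "blue lead":
  position 28–29: blue lead
  position 37–38: blue lead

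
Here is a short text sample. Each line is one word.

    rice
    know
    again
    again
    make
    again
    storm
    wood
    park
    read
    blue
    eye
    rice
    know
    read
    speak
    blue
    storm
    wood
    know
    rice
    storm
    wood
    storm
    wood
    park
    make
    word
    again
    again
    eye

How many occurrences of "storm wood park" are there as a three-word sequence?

2

Scanning the 29 overlapping trigram windows for "storm wood park":
  position 7–9: storm wood park
  position 24–26: storm wood park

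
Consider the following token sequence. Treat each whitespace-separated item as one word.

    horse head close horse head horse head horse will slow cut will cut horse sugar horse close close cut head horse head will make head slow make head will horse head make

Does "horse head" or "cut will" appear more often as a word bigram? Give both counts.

"horse head" (5 vs 1)

"horse head": 5 occurrences
"cut will": 1 occurrence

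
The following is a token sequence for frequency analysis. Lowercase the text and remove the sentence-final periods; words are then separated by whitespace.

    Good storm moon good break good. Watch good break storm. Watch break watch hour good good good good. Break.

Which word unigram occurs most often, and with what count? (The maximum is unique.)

"good", 8 times

Unigram frequencies (highest first):
  good: 8
  break: 4
  watch: 3
  storm: 2
  moon: 1
  hour: 1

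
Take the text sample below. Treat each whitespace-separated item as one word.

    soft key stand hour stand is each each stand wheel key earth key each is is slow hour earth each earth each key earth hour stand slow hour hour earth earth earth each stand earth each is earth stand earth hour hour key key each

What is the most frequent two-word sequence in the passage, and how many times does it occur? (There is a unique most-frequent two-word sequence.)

Bigram frequencies (highest first):
  earth each: 4
  hour stand: 2
  each stand: 2
  key earth: 2
  key each: 2
  each is: 2
  … (24 more, each ≤ 2)

"earth each", 4 times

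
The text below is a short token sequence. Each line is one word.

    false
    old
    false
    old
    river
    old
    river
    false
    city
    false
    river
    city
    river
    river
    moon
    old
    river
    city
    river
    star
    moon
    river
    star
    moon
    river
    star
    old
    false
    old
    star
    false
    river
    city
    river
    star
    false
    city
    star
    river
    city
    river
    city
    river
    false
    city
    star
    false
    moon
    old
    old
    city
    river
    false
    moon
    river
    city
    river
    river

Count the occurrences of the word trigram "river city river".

Scanning the 56 overlapping trigram windows for "river city river":
  position 11–13: river city river
  position 17–19: river city river
  position 32–34: river city river
  position 39–41: river city river
  position 41–43: river city river
  position 55–57: river city river

6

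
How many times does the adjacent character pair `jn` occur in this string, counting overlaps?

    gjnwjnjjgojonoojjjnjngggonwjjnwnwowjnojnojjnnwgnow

Sliding a length-2 window over the 50 characters (49 positions):
  position 2–3: jn
  position 5–6: jn
  position 18–19: jn
  position 20–21: jn
  position 29–30: jn
  position 36–37: jn
  position 39–40: jn
  position 43–44: jn

8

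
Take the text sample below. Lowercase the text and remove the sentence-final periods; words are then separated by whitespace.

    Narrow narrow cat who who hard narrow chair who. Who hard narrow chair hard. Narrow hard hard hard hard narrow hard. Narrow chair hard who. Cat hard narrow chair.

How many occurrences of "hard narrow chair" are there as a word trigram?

4

Scanning the 27 overlapping trigram windows for "hard narrow chair":
  position 6–8: hard narrow chair
  position 11–13: hard narrow chair
  position 21–23: hard narrow chair
  position 27–29: hard narrow chair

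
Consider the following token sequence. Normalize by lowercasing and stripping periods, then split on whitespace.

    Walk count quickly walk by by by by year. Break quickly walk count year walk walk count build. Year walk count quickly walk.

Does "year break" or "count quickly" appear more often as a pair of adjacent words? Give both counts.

"year break": 1 occurrence
"count quickly": 2 occurrences

"count quickly" (2 vs 1)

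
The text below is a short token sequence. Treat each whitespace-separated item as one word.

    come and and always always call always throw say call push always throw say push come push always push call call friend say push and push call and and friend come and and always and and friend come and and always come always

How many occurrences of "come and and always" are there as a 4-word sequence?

Scanning the 40 overlapping 4-gram windows for "come and and always":
  position 1–4: come and and always
  position 31–34: come and and always
  position 38–41: come and and always

3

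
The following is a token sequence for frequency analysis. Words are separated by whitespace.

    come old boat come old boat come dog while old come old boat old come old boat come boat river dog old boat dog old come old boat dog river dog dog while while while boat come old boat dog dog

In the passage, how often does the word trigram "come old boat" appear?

Scanning the 39 overlapping trigram windows for "come old boat":
  position 1–3: come old boat
  position 4–6: come old boat
  position 11–13: come old boat
  position 15–17: come old boat
  position 26–28: come old boat
  position 37–39: come old boat

6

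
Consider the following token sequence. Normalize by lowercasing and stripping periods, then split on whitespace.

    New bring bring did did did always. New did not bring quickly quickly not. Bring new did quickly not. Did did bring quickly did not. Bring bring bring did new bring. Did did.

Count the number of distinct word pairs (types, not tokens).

33 tokens → 32 bigram windows in total.
Repeated bigrams (each contributes count−1 duplicates):
  did did: 4
  bring bring: 3
  bring did: 3
  not bring: 3
  bring quickly: 2
  did not: 2
  new bring: 2
  new did: 2
  … (1 more repeated)
14 duplicate windows → 32 − 14 = 18 distinct.

18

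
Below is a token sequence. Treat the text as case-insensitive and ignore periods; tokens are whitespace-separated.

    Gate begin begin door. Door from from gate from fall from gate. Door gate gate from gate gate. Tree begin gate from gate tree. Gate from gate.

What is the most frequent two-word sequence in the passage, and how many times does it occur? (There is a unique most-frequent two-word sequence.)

Bigram frequencies (highest first):
  from gate: 5
  gate from: 4
  gate gate: 2
  gate tree: 2
  gate begin: 1
  begin begin: 1
  … (11 more, each ≤ 1)

"from gate", 5 times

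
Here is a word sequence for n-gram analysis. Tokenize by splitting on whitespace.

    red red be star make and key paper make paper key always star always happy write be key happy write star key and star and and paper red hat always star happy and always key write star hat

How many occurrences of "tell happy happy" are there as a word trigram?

Scanning the 36 overlapping trigram windows for "tell happy happy":
  (none found)

0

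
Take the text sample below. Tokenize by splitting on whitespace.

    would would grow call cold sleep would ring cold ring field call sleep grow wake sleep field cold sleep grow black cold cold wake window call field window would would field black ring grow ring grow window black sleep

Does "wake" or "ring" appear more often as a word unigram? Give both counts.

"ring" (4 vs 2)

"wake": 2 occurrences
"ring": 4 occurrences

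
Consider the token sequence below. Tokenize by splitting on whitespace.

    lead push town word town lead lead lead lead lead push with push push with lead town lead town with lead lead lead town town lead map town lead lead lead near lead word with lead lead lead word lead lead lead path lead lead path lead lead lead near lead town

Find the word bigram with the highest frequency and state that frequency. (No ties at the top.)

"lead lead", 15 times

Bigram frequencies (highest first):
  lead lead: 15
  town lead: 4
  lead town: 4
  with lead: 3
  lead push: 2
  push with: 2
  … (16 more, each ≤ 2)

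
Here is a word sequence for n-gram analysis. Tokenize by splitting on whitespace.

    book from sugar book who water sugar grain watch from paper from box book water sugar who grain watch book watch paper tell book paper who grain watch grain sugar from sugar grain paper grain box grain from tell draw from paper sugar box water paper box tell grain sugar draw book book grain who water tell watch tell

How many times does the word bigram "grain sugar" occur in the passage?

2

Scanning the 58 overlapping bigram windows for "grain sugar":
  position 29–30: grain sugar
  position 49–50: grain sugar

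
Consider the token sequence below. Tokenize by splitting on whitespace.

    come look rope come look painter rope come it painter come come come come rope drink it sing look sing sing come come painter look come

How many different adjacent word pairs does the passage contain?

20

26 tokens → 25 bigram windows in total.
Repeated bigrams (each contributes count−1 duplicates):
  come come: 4
  come look: 2
  rope come: 2
5 duplicate windows → 25 − 5 = 20 distinct.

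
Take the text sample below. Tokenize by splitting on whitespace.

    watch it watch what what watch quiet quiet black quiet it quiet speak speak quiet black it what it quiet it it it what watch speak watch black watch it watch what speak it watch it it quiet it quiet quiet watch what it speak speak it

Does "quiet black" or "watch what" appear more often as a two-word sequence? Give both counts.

"watch what" (3 vs 2)

"quiet black": 2 occurrences
"watch what": 3 occurrences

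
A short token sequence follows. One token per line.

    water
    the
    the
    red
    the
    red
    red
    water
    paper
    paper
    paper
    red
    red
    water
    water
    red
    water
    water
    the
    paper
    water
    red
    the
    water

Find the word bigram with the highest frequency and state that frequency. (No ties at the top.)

Bigram frequencies (highest first):
  red water: 3
  water the: 2
  the red: 2
  red the: 2
  red red: 2
  paper paper: 2
  … (8 more, each ≤ 2)

"red water", 3 times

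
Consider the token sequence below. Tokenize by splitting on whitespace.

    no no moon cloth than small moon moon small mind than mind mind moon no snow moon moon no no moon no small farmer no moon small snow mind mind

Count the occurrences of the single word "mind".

5

Scanning the 30 tokens for "mind":
  position 10: mind
  position 12: mind
  position 13: mind
  position 29: mind
  position 30: mind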